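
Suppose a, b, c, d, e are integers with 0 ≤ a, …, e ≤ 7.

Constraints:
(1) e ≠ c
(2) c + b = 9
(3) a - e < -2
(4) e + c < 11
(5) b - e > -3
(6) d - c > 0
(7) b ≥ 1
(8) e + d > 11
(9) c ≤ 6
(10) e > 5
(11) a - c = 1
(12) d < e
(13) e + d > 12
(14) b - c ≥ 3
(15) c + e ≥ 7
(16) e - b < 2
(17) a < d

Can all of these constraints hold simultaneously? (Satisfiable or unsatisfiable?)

The assignment a = 4, b = 6, c = 3, d = 6, e = 7 works:
  constraint 2 holds since c + b = 9.
  constraint 3 holds since a - e = -3.
The rest check out directly.

Satisfiable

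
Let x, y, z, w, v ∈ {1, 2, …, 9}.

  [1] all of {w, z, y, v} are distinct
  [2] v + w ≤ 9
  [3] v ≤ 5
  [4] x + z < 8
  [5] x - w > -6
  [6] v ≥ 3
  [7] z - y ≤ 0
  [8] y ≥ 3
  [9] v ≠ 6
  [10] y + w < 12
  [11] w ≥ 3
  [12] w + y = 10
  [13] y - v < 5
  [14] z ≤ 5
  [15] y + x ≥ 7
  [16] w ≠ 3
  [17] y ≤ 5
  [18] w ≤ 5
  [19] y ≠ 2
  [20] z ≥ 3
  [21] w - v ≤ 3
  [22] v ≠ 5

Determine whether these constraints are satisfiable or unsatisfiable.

Unsatisfiable

Constraints 3, 6, 8, 11, 14, 17, 18, and 20 confine each of w, z, y, v to the 3 values {3, …, 5}.
Constraint 1 requires all 4 of them to be distinct, but only 3 values are available — impossible by the pigeonhole principle.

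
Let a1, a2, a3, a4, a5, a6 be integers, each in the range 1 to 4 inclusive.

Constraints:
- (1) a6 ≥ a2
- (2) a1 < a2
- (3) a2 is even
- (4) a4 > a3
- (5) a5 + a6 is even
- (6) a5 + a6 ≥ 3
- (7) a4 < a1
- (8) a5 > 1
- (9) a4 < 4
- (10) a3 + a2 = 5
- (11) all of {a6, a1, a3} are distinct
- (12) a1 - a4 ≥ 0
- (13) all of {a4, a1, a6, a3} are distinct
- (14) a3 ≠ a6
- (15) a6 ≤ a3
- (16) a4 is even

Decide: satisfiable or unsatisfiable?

Unsatisfiable

Constraints 1, 2, 4, 7, and 15 give a2 ≤ a6, a6 ≤ a3, a3 < a4, a4 < a1, a1 < a2. Chaining: a2 ≤ a6 ≤ a3 < a4 < a1 < a2, which forces a2 < a2 — impossible.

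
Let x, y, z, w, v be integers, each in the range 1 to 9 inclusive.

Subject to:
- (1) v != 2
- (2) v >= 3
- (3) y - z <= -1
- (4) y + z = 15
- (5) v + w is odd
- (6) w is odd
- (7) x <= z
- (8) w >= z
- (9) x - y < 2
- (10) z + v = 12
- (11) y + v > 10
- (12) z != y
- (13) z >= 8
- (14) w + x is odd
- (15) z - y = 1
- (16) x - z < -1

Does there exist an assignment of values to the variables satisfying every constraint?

Try x = 6, y = 7, z = 8, w = 9, v = 4.
Check constraint 3: y - z = -1; constraint 4: y + z = 15; constraint 9: x - y = -1. The remaining constraints are straightforward to verify.

Satisfiable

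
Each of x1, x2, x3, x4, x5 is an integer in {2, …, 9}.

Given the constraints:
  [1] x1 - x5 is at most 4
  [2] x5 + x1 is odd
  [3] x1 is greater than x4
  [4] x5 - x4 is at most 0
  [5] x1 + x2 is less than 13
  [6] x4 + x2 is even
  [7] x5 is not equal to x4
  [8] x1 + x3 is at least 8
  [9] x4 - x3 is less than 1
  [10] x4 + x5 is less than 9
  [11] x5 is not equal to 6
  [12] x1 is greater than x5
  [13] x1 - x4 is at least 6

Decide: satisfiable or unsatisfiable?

Constraints 1, 4, and 13 give x1 − x4 ≥ 6, x4 − x5 ≥ 0, x5 − x1 ≥ -4.
Adding all 3 inequalities: the left sides telescope to 0, and the right sides sum to 6 + 0 + (-4) = 2. So 0 ≥ 2, which is false.

Unsatisfiable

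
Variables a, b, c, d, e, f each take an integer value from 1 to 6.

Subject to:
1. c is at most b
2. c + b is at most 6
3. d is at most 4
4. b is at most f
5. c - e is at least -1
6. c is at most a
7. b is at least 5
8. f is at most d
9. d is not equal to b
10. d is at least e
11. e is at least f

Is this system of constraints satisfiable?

Unsatisfiable

From constraints 4 and 7: f ≥ b and b ≥ 5, so f ≥ 5. From constraints 3 and 8: f ≤ d and d ≤ 4, so f ≤ 4. But 4 < 5, so no value of f works.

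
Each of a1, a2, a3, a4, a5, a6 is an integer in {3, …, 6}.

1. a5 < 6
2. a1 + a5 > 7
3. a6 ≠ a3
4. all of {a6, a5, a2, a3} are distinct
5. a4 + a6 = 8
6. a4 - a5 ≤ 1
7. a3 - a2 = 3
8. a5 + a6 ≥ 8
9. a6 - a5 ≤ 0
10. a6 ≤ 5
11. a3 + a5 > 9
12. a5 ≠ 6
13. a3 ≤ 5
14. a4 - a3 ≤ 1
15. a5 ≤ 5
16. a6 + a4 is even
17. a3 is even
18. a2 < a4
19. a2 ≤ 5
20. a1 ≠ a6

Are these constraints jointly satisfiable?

Constraints 10, 13, 15, and 19 confine each of a6, a5, a2, a3 to the 3 values {3, …, 5} (the domain already gives each ≥ 3).
Constraint 4 requires all 4 of them to be distinct, but only 3 values are available — impossible by the pigeonhole principle.

Unsatisfiable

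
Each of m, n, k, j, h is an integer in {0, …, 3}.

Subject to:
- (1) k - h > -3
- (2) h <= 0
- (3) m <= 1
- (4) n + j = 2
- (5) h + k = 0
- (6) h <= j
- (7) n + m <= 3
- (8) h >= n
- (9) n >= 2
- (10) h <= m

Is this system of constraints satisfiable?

From constraints 8 and 9: h ≥ n and n ≥ 2, so h ≥ 2. From constraints 3 and 10: h ≤ m and m ≤ 1, so h ≤ 1. But 1 < 2, so no value of h works.

Unsatisfiable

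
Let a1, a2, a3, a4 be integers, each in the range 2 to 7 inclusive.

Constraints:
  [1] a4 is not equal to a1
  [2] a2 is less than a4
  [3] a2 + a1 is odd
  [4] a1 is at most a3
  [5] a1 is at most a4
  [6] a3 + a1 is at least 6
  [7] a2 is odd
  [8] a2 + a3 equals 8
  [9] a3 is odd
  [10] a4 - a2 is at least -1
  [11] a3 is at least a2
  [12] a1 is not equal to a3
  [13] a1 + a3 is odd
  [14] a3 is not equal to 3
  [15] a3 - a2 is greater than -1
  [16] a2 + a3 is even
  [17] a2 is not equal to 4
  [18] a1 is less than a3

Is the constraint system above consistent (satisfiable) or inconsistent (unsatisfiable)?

Satisfiable

Try a1 = 4, a2 = 3, a3 = 5, a4 = 5.
Check constraint 6: a3 + a1 = 9; constraint 8: a2 + a3 = 8. The remaining constraints are straightforward to verify.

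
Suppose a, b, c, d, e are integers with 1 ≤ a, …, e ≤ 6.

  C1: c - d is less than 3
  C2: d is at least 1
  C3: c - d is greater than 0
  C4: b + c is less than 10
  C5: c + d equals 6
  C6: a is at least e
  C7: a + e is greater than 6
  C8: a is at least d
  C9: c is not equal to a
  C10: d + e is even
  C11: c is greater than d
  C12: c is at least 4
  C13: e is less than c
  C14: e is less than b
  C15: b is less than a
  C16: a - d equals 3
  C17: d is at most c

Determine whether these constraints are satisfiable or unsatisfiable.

The assignment a = 5, b = 3, c = 4, d = 2, e = 2 works:
  constraint 1 holds since c - d = 2.
  constraint 3 holds since c - d = 2.
  constraint 4 holds since b + c = 7.
The rest check out directly.

Satisfiable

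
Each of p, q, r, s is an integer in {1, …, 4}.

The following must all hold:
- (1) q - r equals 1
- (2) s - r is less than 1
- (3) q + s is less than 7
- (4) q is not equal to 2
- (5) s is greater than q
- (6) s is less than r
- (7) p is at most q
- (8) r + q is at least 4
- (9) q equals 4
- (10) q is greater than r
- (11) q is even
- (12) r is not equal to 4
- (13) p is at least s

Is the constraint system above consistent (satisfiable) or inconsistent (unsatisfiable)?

Constraints 5, 6, and 10 give q < s, s < r, r < q. Chaining: q < s < r < q, which forces q < q — impossible.

Unsatisfiable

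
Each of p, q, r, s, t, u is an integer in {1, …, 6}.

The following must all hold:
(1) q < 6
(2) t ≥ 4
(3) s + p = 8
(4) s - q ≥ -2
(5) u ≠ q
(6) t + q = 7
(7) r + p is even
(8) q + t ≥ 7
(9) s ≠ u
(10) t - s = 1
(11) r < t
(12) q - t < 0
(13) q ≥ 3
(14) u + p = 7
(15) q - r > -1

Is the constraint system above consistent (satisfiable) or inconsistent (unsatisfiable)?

One satisfying assignment is p = 5, q = 3, r = 1, s = 3, t = 4, u = 2.
For the less obvious constraints — constraint 3: s + p = 8; constraint 4: s - q = 0; constraint 6: t + q = 7 — and the others hold by inspection.

Satisfiable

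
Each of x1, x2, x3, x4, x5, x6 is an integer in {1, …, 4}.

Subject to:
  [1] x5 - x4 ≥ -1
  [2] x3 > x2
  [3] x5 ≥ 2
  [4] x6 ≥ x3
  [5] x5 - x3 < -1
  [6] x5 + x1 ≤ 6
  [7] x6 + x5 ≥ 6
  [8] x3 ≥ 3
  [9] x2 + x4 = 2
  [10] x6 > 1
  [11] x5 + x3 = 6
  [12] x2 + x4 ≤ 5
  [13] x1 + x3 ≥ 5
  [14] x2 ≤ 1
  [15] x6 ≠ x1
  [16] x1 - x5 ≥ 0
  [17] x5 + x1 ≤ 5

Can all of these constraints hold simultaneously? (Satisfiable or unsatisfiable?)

Satisfiable

Try x1 = 2, x2 = 1, x3 = 4, x4 = 1, x5 = 2, x6 = 4.
Check constraint 1: x5 - x4 = 1; constraint 5: x5 - x3 = -2. The remaining constraints are straightforward to verify.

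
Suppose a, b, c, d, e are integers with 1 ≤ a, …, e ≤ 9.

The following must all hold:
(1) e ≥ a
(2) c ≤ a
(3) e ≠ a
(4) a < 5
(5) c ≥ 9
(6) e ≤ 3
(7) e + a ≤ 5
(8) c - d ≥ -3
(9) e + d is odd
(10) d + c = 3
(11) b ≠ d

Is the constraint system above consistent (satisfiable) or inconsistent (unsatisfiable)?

Unsatisfiable

From constraints 2 and 5: a ≥ c and c ≥ 9, so a ≥ 9. From constraints 1 and 6: a ≤ e and e ≤ 3, so a ≤ 3. But 3 < 9, so no value of a works.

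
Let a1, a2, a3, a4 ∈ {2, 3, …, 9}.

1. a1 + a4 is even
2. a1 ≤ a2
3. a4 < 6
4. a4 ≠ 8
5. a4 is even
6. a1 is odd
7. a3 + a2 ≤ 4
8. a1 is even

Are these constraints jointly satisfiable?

Unsatisfiable

Constraint 6 makes a1 odd and constraint 5 makes a4 even, so a1 + a4 must be odd. Constraint 1 says a1 + a4 is even — contradiction.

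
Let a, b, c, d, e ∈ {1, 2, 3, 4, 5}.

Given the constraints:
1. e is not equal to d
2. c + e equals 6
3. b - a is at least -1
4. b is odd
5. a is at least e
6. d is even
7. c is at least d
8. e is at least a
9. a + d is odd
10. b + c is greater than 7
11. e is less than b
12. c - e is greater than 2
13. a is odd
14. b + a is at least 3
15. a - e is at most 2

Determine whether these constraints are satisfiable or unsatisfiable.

Satisfiable

One satisfying assignment is a = 1, b = 3, c = 5, d = 4, e = 1.
For the less obvious constraints — constraint 2: c + e = 6; constraint 3: b - a = 2; constraint 10: b + c = 8 — and the others hold by inspection.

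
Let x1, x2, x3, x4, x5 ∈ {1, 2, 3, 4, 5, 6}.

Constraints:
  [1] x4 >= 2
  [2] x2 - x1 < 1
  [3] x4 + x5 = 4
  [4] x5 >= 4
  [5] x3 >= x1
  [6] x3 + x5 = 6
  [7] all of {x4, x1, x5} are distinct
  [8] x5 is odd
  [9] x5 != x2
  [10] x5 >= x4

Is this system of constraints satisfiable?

Unsatisfiable

From constraint 1: x4 ≥ 2. From constraint 4: x5 ≥ 4. Hence x4 + x5 ≥ 6. But constraint 3 requires x4 + x5 = 4, and 4 < 6. Contradiction.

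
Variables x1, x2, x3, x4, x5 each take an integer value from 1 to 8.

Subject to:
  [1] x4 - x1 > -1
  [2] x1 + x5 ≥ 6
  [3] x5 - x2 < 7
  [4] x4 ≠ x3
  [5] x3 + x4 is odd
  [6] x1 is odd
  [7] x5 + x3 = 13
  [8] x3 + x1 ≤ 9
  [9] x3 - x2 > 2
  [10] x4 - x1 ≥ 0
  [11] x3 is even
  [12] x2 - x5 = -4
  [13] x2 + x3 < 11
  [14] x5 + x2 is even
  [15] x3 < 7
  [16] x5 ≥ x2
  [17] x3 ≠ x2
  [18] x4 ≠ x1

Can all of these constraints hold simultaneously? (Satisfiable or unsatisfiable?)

Satisfiable

Try x1 = 1, x2 = 3, x3 = 6, x4 = 3, x5 = 7.
Check constraint 1: x4 - x1 = 2; constraint 2: x1 + x5 = 8. The remaining constraints are straightforward to verify.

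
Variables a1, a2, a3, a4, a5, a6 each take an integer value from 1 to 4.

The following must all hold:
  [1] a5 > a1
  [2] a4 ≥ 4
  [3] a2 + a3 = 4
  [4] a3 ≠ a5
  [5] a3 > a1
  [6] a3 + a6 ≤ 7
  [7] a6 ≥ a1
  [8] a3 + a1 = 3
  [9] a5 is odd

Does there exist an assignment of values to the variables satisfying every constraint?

The assignment a1 = 1, a2 = 2, a3 = 2, a4 = 4, a5 = 3, a6 = 3 works:
  constraint 3 holds since a2 + a3 = 4.
  constraint 6 holds since a3 + a6 = 5.
The rest check out directly.

Satisfiable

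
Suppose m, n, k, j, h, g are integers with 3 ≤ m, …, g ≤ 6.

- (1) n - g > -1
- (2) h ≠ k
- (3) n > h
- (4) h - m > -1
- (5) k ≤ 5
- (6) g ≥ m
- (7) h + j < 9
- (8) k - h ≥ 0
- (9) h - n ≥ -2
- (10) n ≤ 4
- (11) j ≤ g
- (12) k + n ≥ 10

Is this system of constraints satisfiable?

Unsatisfiable

From constraint 5: k ≤ 5. From constraint 10: n ≤ 4. Hence k + n ≤ 9. But constraint 12 requires k + n ≥ 10, and 10 > 9. Contradiction.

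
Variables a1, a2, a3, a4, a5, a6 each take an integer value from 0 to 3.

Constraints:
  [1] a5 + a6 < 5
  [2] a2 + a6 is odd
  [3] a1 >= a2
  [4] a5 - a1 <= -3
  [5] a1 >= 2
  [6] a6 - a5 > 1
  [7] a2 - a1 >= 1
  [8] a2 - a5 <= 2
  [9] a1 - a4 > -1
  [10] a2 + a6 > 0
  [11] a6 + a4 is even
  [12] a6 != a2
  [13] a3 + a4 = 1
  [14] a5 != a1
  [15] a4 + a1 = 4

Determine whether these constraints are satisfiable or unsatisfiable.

Unsatisfiable

Constraints 4, 7, and 8 give a5 − a2 ≥ -2, a2 − a1 ≥ 1, a1 − a5 ≥ 3.
Adding all 3 inequalities: the left sides telescope to 0, and the right sides sum to (-2) + 1 + 3 = 2. So 0 ≥ 2, which is false.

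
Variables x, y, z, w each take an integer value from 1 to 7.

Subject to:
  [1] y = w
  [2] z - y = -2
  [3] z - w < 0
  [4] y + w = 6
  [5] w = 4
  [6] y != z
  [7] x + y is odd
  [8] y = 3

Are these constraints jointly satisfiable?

Unsatisfiable

Constraint 8 fixes y = 3 and constraint 5 fixes w = 4, but constraint 1 requires y = w. Since 3 ≠ 4, contradiction.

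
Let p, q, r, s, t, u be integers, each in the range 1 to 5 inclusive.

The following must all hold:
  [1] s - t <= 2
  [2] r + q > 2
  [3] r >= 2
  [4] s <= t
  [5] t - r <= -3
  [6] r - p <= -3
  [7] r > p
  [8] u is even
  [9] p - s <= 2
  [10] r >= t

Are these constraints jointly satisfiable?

Constraints 1, 5, 6, and 9 give t − s ≥ -2, s − p ≥ -2, p − r ≥ 3, r − t ≥ 3.
Adding all 4 inequalities: the left sides telescope to 0, and the right sides sum to (-2) + (-2) + 3 + 3 = 2. So 0 ≥ 2, which is false.

Unsatisfiable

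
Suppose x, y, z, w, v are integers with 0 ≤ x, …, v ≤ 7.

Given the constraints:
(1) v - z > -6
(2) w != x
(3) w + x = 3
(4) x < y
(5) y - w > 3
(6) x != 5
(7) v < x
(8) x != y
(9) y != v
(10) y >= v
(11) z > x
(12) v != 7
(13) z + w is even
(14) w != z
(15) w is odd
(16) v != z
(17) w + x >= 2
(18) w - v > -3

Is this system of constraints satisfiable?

One satisfying assignment is x = 2, y = 6, z = 5, w = 1, v = 1.
For the less obvious constraints — constraint 1: v - z = -4; constraint 3: w + x = 3 — and the others hold by inspection.

Satisfiable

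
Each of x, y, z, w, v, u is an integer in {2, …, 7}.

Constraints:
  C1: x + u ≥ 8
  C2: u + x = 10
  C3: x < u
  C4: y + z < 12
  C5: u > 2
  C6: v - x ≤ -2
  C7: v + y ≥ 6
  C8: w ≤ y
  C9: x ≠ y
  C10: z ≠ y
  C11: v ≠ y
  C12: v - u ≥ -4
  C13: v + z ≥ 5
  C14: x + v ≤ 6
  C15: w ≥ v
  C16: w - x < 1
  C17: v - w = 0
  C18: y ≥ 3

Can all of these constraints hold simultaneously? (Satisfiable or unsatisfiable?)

Take x = 4, y = 6, z = 5, w = 2, v = 2, u = 6. Then constraint 1: x + u = 10; constraint 2: u + x = 10; constraint 4: y + z = 11, and every other listed constraint is also met.

Satisfiable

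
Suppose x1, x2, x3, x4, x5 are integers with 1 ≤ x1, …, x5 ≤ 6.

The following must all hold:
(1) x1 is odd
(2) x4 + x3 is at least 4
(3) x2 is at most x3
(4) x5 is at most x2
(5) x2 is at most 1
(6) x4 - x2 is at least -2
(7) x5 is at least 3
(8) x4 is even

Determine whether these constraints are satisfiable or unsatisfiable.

Unsatisfiable

From constraint 7: x5 ≥ 3. From constraints 4 and 5: x5 ≤ x2 and x2 ≤ 1, so x5 ≤ 1. But 1 < 3, so no value of x5 works.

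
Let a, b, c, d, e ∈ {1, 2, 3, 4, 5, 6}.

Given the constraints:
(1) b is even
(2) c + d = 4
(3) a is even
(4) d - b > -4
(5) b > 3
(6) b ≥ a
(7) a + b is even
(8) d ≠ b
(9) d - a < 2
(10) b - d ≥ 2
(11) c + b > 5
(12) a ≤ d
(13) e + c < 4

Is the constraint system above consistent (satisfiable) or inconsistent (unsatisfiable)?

The assignment a = 2, b = 6, c = 1, d = 3, e = 1 works:
  constraint 2 holds since c + d = 4.
  constraint 4 holds since d - b = -3.
The rest check out directly.

Satisfiable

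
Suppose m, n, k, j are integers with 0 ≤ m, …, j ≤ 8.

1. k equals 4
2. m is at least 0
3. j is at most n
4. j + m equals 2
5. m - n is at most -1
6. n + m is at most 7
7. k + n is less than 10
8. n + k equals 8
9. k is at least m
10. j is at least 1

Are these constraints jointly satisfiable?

Satisfiable

Take m = 1, n = 4, k = 4, j = 1. Then constraint 4: j + m = 2; constraint 5: m - n = -3; constraint 6: n + m = 5, and every other listed constraint is also met.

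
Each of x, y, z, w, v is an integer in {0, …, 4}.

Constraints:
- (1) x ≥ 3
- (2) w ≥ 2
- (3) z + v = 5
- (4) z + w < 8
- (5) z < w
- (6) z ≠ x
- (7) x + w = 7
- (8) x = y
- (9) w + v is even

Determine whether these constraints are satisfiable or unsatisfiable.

Satisfiable

Try x = 4, y = 4, z = 2, w = 3, v = 3.
Check constraint 3: z + v = 5; constraint 4: z + w = 5; constraint 7: x + w = 7. The remaining constraints are straightforward to verify.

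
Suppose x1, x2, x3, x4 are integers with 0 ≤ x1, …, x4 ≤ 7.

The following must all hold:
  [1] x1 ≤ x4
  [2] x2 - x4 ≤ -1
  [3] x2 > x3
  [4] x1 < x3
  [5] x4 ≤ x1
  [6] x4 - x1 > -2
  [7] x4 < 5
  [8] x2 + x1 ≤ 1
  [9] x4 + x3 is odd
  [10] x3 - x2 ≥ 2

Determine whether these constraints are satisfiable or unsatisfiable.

Unsatisfiable

Constraints 2, 3, 4, and 5 give x4 ≤ x1, x1 < x3, x3 < x2, x2 < x4. Chaining: x4 ≤ x1 < x3 < x2 < x4, which forces x4 < x4 — impossible.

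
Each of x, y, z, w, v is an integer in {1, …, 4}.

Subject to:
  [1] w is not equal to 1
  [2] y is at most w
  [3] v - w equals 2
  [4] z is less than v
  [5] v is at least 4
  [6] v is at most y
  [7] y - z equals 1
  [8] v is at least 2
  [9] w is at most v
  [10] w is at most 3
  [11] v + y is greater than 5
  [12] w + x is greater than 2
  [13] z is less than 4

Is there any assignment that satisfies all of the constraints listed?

Unsatisfiable

From constraints 5 and 6: y ≥ v and v ≥ 4, so y ≥ 4. From constraints 2 and 10: y ≤ w and w ≤ 3, so y ≤ 3. But 3 < 4, so no value of y works.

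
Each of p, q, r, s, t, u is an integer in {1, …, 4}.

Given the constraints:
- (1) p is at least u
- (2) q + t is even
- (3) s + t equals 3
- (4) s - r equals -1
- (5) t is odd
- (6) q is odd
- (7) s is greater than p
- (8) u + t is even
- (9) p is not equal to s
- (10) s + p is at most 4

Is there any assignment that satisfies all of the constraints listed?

The assignment p = 1, q = 3, r = 3, s = 2, t = 1, u = 1 works:
  constraint 3 holds since s + t = 3.
  constraint 4 holds since s - r = -1.
  constraint 10 holds since s + p = 3.
The rest check out directly.

Satisfiable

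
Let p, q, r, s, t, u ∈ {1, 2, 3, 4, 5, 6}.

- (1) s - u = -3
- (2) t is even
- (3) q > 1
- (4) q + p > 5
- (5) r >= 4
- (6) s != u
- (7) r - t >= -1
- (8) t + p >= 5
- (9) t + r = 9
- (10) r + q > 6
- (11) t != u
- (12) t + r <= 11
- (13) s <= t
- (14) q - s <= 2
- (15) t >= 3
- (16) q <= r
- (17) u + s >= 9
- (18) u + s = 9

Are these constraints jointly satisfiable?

Setting (p, q, r, s, t, u) = (4, 4, 5, 3, 4, 6) satisfies everything: constraint 1: s - u = -3; constraint 4: q + p = 8, and the others follow.

Satisfiable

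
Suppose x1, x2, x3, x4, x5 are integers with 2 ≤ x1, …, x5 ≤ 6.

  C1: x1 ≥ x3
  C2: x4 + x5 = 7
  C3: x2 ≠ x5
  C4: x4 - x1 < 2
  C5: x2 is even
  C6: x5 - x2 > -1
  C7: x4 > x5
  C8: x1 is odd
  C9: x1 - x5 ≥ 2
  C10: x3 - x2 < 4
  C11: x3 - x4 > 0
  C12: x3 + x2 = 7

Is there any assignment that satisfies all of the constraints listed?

Satisfiable

Setting (x1, x2, x3, x4, x5) = (5, 2, 5, 4, 3) satisfies everything: constraint 2: x4 + x5 = 7; constraint 4: x4 - x1 = -1, and the others follow.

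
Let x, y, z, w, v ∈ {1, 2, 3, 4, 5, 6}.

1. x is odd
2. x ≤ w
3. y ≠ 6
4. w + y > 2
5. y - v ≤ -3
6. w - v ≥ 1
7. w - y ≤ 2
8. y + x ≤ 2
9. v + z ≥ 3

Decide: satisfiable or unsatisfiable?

Unsatisfiable

Constraints 5, 6, and 7 give y − w ≥ -2, w − v ≥ 1, v − y ≥ 3.
Adding all 3 inequalities: the left sides telescope to 0, and the right sides sum to (-2) + 1 + 3 = 2. So 0 ≥ 2, which is false.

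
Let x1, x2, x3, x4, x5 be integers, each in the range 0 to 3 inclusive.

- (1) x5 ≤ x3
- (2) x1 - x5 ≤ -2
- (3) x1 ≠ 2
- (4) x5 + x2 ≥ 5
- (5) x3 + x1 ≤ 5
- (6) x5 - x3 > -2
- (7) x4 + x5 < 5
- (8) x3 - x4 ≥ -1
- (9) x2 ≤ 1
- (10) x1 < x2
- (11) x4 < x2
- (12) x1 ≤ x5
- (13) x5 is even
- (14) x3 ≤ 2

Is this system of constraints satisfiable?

From constraints 1 and 14: x5 ≤ x3 ≤ 2. From constraint 9: x2 ≤ 1. Hence x5 + x2 ≤ 3. But constraint 4 requires x5 + x2 ≥ 5, and 5 > 3. Contradiction.

Unsatisfiable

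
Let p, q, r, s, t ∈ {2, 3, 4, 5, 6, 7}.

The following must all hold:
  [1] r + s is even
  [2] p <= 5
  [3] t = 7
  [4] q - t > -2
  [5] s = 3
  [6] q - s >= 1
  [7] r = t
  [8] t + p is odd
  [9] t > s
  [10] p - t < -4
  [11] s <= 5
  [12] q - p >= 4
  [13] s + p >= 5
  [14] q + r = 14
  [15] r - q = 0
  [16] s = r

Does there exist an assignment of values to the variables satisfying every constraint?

Unsatisfiable

Constraint 5 fixes s = 3 and constraint 3 fixes t = 7. Constraints 7 and 16 give s = r = t, so s = t. But 3 ≠ 7 — contradiction.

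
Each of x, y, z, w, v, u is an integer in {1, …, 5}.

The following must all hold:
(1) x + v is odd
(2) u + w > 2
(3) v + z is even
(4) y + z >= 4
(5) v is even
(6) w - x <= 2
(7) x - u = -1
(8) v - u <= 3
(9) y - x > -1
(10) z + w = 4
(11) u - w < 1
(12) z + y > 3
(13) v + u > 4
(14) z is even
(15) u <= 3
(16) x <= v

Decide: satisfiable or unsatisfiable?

Satisfiable

Try x = 1, y = 2, z = 2, w = 2, v = 4, u = 2.
Check constraint 2: u + w = 4; constraint 4: y + z = 4. The remaining constraints are straightforward to verify.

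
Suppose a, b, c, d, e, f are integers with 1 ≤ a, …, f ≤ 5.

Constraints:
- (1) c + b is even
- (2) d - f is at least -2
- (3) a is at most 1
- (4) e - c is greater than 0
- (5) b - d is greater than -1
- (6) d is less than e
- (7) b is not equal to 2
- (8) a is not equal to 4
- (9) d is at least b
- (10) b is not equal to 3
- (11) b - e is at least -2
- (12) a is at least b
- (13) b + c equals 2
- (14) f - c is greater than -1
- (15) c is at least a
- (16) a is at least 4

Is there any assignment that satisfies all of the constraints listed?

Unsatisfiable

From constraint 16: a ≥ 4. From constraint 3: a ≤ 1. But 1 < 4, so no value of a works.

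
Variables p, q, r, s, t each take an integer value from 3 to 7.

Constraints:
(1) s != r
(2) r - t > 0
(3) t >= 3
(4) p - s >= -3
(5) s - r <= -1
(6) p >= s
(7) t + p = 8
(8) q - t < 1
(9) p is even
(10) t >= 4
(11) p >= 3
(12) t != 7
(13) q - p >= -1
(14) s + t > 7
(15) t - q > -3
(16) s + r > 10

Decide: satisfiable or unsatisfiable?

One satisfying assignment is p = 4, q = 4, r = 7, s = 4, t = 4.
For the less obvious constraints — constraint 2: r - t = 3; constraint 4: p - s = 0 — and the others hold by inspection.

Satisfiable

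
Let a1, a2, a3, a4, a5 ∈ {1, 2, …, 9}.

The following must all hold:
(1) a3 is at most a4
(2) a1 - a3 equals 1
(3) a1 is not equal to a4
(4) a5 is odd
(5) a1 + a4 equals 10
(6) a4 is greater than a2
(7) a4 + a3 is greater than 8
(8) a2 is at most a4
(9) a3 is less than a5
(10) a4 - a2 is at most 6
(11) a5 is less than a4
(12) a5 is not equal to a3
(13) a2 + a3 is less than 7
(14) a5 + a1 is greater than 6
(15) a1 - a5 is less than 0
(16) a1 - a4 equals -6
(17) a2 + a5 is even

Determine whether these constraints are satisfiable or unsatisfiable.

Take a1 = 2, a2 = 3, a3 = 1, a4 = 8, a5 = 5. Then constraint 2: a1 - a3 = 1; constraint 5: a1 + a4 = 10, and every other listed constraint is also met.

Satisfiable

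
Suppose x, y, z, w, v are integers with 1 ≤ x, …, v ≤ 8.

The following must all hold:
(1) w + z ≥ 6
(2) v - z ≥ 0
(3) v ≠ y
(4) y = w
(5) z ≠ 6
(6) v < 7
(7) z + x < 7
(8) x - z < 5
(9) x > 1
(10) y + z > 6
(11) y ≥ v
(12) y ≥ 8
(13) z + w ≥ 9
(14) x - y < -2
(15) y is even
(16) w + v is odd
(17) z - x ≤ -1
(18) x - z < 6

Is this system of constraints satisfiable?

Take x = 5, y = 8, z = 1, w = 8, v = 3. Then constraint 1: w + z = 9; constraint 2: v - z = 2, and every other listed constraint is also met.

Satisfiable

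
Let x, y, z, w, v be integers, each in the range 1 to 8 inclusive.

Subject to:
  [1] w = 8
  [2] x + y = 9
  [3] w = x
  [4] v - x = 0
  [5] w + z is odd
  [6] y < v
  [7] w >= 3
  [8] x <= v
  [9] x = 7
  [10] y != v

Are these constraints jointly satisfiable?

Unsatisfiable

Constraint 1 fixes w = 8 and constraint 9 fixes x = 7, but constraint 3 requires w = x. Since 8 ≠ 7, contradiction.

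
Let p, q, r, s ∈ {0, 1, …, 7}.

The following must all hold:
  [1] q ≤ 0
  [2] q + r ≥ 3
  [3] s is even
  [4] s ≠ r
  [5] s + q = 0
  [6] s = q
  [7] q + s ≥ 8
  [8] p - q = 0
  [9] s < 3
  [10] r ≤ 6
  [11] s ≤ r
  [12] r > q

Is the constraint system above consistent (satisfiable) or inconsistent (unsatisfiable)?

From constraint 1: q ≤ 0. From constraints 10 and 11: s ≤ r ≤ 6. Hence q + s ≤ 6. But constraint 7 requires q + s ≥ 8, and 8 > 6. Contradiction.

Unsatisfiable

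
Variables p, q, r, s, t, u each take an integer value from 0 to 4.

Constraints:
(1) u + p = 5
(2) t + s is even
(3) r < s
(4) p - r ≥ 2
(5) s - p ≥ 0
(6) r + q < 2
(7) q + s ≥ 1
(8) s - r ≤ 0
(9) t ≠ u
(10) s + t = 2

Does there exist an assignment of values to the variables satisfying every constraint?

Unsatisfiable

Constraints 4, 5, and 8 give s − p ≥ 0, p − r ≥ 2, r − s ≥ 0.
Adding all 3 inequalities: the left sides telescope to 0, and the right sides sum to 0 + 2 + 0 = 2. So 0 ≥ 2, which is false.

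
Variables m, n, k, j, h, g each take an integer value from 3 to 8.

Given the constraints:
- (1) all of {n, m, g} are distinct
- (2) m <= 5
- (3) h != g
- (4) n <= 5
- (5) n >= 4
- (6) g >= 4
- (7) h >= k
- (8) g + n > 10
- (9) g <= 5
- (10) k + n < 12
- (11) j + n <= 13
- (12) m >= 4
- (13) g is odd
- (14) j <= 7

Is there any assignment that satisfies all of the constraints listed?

Constraints 2, 4, 5, 6, 9, and 12 confine each of n, m, g to the 2 values {4, 5}.
Constraint 1 requires all 3 of them to be distinct, but only 2 values are available — impossible by the pigeonhole principle.

Unsatisfiable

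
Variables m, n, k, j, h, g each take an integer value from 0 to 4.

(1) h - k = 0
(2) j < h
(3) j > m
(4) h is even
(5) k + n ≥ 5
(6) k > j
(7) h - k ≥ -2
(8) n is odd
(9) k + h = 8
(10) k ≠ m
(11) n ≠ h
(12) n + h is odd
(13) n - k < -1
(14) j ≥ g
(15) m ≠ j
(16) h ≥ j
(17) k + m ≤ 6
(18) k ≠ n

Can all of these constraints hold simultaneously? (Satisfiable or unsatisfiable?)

Satisfiable

One satisfying assignment is m = 1, n = 1, k = 4, j = 3, h = 4, g = 1.
For the less obvious constraints — constraint 1: h - k = 0; constraint 5: k + n = 5; constraint 7: h - k = 0 — and the others hold by inspection.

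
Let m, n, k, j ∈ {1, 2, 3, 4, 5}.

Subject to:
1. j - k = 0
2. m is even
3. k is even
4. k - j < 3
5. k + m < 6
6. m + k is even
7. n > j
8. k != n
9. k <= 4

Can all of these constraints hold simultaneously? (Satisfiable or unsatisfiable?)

Try m = 2, n = 3, k = 2, j = 2.
Check constraint 1: j - k = 0; constraint 4: k - j = 0; constraint 5: k + m = 4. The remaining constraints are straightforward to verify.

Satisfiable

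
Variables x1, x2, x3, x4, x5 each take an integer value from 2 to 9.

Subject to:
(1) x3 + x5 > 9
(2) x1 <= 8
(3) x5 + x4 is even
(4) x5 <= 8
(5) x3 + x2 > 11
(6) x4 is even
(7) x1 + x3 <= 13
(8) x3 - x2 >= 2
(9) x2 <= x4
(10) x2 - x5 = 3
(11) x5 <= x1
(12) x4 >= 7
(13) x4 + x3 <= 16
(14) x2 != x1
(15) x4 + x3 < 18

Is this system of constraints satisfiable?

Satisfiable

One satisfying assignment is x1 = 2, x2 = 5, x3 = 8, x4 = 8, x5 = 2.
For the less obvious constraints — constraint 1: x3 + x5 = 10; constraint 5: x3 + x2 = 13 — and the others hold by inspection.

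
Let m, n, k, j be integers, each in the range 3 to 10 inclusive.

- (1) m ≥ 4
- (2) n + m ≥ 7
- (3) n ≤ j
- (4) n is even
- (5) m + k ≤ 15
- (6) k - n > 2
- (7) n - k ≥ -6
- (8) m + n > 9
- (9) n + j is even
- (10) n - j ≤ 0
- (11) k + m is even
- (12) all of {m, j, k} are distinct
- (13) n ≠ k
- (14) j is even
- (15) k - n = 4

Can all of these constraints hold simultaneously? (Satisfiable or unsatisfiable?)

Satisfiable

Try m = 4, n = 6, k = 10, j = 6.
Check constraint 2: n + m = 10; constraint 5: m + k = 14; constraint 6: k - n = 4. The remaining constraints are straightforward to verify.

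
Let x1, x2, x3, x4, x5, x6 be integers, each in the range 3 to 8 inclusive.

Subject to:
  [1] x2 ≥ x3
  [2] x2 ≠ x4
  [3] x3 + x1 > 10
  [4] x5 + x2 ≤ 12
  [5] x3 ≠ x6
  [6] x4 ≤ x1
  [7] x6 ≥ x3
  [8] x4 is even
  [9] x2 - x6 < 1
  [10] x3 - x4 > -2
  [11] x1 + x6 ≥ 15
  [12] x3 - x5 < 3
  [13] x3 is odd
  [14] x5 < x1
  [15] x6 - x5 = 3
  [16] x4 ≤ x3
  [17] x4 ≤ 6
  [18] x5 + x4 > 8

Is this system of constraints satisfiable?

Setting (x1, x2, x3, x4, x5, x6) = (8, 6, 5, 4, 5, 8) satisfies everything: constraint 3: x3 + x1 = 13; constraint 4: x5 + x2 = 11, and the others follow.

Satisfiable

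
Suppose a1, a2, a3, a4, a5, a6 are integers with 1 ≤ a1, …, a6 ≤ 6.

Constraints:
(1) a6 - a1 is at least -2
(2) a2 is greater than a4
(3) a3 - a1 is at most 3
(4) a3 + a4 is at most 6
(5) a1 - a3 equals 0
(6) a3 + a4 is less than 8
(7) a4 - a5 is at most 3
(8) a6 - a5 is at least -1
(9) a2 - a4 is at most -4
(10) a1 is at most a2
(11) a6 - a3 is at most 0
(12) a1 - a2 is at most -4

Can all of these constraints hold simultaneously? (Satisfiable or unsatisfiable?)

Unsatisfiable

Constraints 3, 7, 8, 9, 11, and 12 give a5 − a4 ≥ -3, a4 − a2 ≥ 4, a2 − a1 ≥ 4, a1 − a3 ≥ -3, a3 − a6 ≥ 0, a6 − a5 ≥ -1.
Adding all 6 inequalities: the left sides telescope to 0, and the right sides sum to (-3) + 4 + 4 + (-3) + 0 + (-1) = 1. So 0 ≥ 1, which is false.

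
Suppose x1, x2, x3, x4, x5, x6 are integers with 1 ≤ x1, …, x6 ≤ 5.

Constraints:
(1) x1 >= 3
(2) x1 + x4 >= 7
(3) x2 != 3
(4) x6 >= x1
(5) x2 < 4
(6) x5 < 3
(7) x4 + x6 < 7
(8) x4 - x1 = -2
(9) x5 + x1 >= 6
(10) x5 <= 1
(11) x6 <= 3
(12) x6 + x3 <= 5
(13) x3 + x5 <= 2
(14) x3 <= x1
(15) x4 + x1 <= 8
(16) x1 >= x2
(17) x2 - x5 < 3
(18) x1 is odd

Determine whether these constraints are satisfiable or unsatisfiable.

Unsatisfiable

From constraint 10: x5 ≤ 1. From constraints 4 and 11: x1 ≤ x6 ≤ 3. Hence x5 + x1 ≤ 4. But constraint 9 requires x5 + x1 ≥ 6, and 6 > 4. Contradiction.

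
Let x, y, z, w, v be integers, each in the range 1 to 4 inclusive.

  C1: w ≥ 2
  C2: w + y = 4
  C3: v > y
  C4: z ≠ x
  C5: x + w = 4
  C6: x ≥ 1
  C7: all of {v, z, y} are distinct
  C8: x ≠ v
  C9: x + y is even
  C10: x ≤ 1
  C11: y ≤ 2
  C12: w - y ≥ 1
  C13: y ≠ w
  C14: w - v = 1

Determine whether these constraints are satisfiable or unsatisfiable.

Satisfiable

The assignment x = 1, y = 1, z = 4, w = 3, v = 2 works:
  constraint 2 holds since w + y = 4.
  constraint 5 holds since x + w = 4.
The rest check out directly.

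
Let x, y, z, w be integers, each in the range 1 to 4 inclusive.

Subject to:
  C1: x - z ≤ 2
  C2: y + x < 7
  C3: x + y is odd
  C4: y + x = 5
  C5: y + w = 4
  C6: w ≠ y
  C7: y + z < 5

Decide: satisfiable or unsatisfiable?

Satisfiable

Setting (x, y, z, w) = (4, 1, 3, 3) satisfies everything: constraint 1: x - z = 1; constraint 2: y + x = 5, and the others follow.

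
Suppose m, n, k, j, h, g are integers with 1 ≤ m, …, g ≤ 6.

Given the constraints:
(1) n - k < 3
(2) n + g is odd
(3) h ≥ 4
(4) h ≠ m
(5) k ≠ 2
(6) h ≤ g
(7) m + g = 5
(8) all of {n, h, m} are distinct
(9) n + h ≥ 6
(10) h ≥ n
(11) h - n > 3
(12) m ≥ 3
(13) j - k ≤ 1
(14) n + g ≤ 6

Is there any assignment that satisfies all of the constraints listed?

Unsatisfiable

From constraint 12: m ≥ 3. From constraints 3 and 6: g ≥ h ≥ 4. Hence m + g ≥ 7. But constraint 7 requires m + g = 5, and 5 < 7. Contradiction.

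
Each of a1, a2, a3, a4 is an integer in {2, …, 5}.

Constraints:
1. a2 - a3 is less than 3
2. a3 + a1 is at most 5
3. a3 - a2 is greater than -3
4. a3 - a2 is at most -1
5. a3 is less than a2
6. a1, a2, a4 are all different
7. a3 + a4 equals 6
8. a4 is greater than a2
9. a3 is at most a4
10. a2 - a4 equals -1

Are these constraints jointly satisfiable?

Try a1 = 2, a2 = 3, a3 = 2, a4 = 4.
Check constraint 1: a2 - a3 = 1; constraint 2: a3 + a1 = 4; constraint 3: a3 - a2 = -1. The remaining constraints are straightforward to verify.

Satisfiable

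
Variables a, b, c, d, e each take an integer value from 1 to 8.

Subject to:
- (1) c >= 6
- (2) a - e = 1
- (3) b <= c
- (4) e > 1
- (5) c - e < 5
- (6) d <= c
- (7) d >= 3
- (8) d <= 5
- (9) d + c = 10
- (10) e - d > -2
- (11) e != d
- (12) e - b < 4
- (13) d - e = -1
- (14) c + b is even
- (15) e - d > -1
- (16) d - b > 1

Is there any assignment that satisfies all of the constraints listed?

Satisfiable

Take a = 5, b = 1, c = 7, d = 3, e = 4. Then constraint 2: a - e = 1; constraint 5: c - e = 3; constraint 9: d + c = 10, and every other listed constraint is also met.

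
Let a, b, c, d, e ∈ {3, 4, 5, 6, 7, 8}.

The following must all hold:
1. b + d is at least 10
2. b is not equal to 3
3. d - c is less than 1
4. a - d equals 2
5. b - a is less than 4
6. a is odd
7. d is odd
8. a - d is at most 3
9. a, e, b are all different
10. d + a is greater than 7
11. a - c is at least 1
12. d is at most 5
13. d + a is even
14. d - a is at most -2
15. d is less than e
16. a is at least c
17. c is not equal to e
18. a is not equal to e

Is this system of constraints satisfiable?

One satisfying assignment is a = 5, b = 7, c = 3, d = 3, e = 8.
For the less obvious constraints — constraint 1: b + d = 10; constraint 3: d - c = 0 — and the others hold by inspection.

Satisfiable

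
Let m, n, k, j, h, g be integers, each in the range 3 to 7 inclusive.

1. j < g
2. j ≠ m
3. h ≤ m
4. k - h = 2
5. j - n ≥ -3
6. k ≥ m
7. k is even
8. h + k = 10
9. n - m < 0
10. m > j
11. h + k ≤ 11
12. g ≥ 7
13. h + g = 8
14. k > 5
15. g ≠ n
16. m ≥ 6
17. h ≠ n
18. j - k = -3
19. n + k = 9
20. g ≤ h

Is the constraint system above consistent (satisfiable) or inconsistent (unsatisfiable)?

From constraints 12 and 20: h ≥ g ≥ 7. From constraints 6 and 16: k ≥ m ≥ 6. Hence h + k ≥ 13. But constraint 11 requires h + k ≤ 11, and 11 < 13. Contradiction.

Unsatisfiable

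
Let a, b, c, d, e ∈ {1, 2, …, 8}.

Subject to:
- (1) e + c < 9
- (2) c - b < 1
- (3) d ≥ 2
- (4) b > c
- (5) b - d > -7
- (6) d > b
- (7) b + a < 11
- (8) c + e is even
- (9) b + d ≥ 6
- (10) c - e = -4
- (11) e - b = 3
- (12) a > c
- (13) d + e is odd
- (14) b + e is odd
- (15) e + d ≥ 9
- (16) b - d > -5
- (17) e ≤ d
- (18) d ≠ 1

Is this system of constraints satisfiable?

Satisfiable

Setting (a, b, c, d, e) = (7, 2, 1, 6, 5) satisfies everything: constraint 1: e + c = 6; constraint 2: c - b = -1, and the others follow.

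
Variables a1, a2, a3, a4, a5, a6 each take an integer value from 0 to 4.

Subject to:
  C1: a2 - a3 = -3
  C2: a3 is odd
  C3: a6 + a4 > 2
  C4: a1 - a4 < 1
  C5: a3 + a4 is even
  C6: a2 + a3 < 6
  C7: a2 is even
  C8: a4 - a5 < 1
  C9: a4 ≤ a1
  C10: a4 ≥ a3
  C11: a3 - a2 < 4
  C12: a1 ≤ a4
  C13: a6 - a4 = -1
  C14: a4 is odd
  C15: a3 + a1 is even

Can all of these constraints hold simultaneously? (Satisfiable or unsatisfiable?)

Satisfiable

Try a1 = 3, a2 = 0, a3 = 3, a4 = 3, a5 = 3, a6 = 2.
Check constraint 1: a2 - a3 = -3; constraint 3: a6 + a4 = 5; constraint 4: a1 - a4 = 0. The remaining constraints are straightforward to verify.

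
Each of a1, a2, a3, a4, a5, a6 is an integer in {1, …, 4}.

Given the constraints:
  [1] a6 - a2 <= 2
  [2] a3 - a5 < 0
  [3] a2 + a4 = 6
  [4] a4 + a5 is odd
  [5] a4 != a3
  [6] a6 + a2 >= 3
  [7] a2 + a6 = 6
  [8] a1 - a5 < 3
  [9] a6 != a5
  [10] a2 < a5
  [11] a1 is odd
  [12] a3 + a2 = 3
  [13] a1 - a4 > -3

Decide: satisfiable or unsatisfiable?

Satisfiable

Setting (a1, a2, a3, a4, a5, a6) = (3, 2, 1, 4, 3, 4) satisfies everything: constraint 1: a6 - a2 = 2; constraint 2: a3 - a5 = -2; constraint 3: a2 + a4 = 6, and the others follow.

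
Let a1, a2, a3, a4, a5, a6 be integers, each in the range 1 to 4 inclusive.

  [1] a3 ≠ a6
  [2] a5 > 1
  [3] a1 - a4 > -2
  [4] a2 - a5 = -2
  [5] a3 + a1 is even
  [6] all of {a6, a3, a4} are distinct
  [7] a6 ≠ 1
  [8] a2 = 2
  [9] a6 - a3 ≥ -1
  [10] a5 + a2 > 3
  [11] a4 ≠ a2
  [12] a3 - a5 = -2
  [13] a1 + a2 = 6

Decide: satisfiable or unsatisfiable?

Satisfiable

Setting (a1, a2, a3, a4, a5, a6) = (4, 2, 2, 3, 4, 4) satisfies everything: constraint 3: a1 - a4 = 1; constraint 4: a2 - a5 = -2; constraint 9: a6 - a3 = 2, and the others follow.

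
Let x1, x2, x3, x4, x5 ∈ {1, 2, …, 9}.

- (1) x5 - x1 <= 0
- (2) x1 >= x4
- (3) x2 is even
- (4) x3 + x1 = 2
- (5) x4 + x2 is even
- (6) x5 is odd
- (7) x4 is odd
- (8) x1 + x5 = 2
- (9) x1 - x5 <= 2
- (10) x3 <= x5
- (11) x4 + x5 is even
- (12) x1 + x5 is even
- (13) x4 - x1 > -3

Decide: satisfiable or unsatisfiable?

Constraint 7 makes x4 odd and constraint 3 makes x2 even, so x4 + x2 must be odd. Constraint 5 says x4 + x2 is even — contradiction.

Unsatisfiable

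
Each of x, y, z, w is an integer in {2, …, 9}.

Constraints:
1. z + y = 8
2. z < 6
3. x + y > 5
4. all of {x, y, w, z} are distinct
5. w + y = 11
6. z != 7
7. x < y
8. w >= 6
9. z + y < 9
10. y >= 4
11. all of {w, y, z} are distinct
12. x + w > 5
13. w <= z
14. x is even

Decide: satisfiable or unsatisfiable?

Unsatisfiable

From constraints 8 and 13: z ≥ w ≥ 6. From constraint 10: y ≥ 4. Hence z + y ≥ 10. But constraint 1 requires z + y = 8, and 8 < 10. Contradiction.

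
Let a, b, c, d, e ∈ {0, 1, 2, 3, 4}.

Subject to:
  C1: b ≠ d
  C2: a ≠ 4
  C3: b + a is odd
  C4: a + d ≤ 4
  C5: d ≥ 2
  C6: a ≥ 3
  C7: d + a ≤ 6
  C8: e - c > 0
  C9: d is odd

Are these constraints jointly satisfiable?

Unsatisfiable

From constraint 6: a ≥ 3. From constraint 5: d ≥ 2. Hence a + d ≥ 5. But constraint 4 requires a + d ≤ 4, and 4 < 5. Contradiction.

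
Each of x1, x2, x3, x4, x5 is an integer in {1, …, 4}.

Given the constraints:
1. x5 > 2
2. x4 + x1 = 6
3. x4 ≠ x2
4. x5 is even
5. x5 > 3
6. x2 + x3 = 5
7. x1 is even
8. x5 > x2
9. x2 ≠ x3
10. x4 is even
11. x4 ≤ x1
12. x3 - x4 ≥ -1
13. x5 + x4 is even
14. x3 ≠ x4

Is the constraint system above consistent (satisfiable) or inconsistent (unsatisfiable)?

Satisfiable

Take x1 = 4, x2 = 1, x3 = 4, x4 = 2, x5 = 4. Then constraint 2: x4 + x1 = 6; constraint 6: x2 + x3 = 5; constraint 12: x3 - x4 = 2, and every other listed constraint is also met.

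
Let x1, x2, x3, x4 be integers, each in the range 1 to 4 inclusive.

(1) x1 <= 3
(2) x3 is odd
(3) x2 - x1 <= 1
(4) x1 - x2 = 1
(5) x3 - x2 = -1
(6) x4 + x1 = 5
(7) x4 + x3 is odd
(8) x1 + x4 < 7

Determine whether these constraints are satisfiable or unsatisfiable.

Setting (x1, x2, x3, x4) = (3, 2, 1, 2) satisfies everything: constraint 3: x2 - x1 = -1; constraint 4: x1 - x2 = 1; constraint 5: x3 - x2 = -1, and the others follow.

Satisfiable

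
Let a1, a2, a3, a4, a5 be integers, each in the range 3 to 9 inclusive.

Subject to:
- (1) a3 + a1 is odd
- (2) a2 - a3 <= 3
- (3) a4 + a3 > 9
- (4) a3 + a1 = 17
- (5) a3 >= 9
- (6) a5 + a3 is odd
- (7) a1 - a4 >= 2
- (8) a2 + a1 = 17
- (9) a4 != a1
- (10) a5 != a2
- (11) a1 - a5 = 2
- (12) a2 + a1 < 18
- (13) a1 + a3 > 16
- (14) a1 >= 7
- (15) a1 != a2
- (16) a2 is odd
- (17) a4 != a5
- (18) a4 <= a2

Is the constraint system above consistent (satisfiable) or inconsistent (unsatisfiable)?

Satisfiable

Try a1 = 8, a2 = 9, a3 = 9, a4 = 3, a5 = 6.
Check constraint 2: a2 - a3 = 0; constraint 3: a4 + a3 = 12. The remaining constraints are straightforward to verify.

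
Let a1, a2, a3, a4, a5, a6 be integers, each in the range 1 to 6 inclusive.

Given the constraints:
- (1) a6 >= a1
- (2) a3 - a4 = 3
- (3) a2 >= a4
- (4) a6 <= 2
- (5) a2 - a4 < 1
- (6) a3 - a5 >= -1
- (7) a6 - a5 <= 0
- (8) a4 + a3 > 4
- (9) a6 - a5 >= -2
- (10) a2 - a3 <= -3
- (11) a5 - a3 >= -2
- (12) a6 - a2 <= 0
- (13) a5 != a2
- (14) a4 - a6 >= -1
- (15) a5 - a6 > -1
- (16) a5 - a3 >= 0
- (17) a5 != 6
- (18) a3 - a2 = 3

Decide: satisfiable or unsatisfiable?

Unsatisfiable

Constraints 9, 10, 12, and 16 give a2 − a6 ≥ 0, a6 − a5 ≥ -2, a5 − a3 ≥ 0, a3 − a2 ≥ 3.
Adding all 4 inequalities: the left sides telescope to 0, and the right sides sum to 0 + (-2) + 0 + 3 = 1. So 0 ≥ 1, which is false.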